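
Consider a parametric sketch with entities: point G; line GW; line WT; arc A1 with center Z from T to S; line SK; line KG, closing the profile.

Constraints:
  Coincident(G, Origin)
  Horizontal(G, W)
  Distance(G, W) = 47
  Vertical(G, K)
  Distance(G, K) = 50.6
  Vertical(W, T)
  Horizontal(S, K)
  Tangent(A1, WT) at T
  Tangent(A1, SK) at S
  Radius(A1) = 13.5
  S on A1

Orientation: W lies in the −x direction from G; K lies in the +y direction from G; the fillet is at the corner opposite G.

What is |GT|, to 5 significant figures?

59.878

G is at the origin; G and W share the same y with |GW| = 47.0 and W on the −x side, so W = (-47.000, 0.0000). GK is vertical with |GK| = 50.6 and K on the +y side, so K = (0.0000, 50.600). The virtual corner opposite G is at (-47.000, 50.600). Since A1 is tangent to WT there, ZT ⟂ WT and the tangent condition forces ZS to be normal to SK, with radius 13.5, so the center Z sits 13.5 in from both sides at Z = (-33.500, 37.100). That places the tangent points at T = (-47.000, 37.100) on WT and S = (-33.500, 50.600) on SK. Then |GT| = |T − G| = 59.878.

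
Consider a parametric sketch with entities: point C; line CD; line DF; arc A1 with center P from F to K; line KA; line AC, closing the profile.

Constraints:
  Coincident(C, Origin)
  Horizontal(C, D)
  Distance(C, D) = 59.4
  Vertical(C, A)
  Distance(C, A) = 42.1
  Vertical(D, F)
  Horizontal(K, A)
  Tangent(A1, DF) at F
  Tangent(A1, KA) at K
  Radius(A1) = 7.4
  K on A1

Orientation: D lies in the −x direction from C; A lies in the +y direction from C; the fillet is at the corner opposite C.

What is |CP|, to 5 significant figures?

62.515

C is at the origin; CD is horizontal with |CD| = 59.4 and D on the −x side, so D = (-59.400, 0.0000). CA is vertical with |CA| = 42.1 and A on the +y side, so A = (0.0000, 42.100). The virtual corner opposite C is at (-59.400, 42.100). The tangent condition forces PF to be normal to DF and A1 meets KA tangentially, so PK is at right angles to KA, with radius 7.4, so the center P sits 7.4 in from both sides at P = (-52.000, 34.700). Then |CP| = |P − C| = 62.515.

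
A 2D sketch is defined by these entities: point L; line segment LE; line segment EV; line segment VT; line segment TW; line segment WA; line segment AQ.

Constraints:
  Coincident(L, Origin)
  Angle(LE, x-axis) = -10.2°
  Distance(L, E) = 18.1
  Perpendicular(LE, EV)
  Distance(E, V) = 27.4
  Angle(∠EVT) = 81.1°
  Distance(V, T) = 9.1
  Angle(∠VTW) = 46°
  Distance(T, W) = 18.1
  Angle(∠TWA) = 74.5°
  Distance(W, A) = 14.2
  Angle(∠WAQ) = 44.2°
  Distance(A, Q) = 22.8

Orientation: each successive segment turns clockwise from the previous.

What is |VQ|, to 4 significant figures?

13.20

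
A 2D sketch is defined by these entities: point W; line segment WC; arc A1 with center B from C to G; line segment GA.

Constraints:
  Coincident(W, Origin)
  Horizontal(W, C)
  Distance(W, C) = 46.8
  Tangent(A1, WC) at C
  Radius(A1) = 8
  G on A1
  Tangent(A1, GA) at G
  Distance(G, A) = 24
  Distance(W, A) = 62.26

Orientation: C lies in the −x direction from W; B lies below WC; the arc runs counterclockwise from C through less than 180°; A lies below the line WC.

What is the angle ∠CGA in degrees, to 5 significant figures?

133.00°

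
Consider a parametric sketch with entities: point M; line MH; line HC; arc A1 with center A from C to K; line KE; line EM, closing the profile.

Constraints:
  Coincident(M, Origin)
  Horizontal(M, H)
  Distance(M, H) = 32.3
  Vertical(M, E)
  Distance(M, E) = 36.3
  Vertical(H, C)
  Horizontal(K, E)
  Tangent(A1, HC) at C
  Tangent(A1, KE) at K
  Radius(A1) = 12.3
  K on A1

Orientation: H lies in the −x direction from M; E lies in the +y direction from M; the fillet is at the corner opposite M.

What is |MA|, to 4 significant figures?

31.24

M is at the origin; MH is horizontal with |MH| = 32.3 and H on the −x side, so H = (-32.30, 0.000). M and E share the same x with |ME| = 36.3 and E on the +y side, so E = (0.000, 36.30). The virtual corner opposite M is at (-32.30, 36.30). A1 meets HC tangentially, so AC is at right angles to HC and tangency of A1 to KE means the radius AK is perpendicular to KE, with radius 12.3, so the center A sits 12.3 in from both sides at A = (-20.00, 24.00). Then |MA| = |A − M| = 31.24.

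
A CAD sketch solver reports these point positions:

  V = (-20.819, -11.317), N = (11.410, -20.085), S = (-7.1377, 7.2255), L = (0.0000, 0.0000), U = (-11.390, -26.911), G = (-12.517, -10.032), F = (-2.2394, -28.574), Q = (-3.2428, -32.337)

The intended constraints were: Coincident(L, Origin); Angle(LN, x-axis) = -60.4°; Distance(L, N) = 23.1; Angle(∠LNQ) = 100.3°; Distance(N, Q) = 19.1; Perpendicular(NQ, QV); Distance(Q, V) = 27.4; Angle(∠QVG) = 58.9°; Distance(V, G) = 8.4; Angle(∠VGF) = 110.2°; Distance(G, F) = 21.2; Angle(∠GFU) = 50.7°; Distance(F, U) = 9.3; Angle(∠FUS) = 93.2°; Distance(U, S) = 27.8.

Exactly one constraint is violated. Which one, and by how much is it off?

Distance(U, S) = 27.8 — off by 6.60.

L = (0.00, 0.00) ✓; LN at -60.40° ✓; |LN| = 23.10 ✓; ∠LNQ = 100.3° ✓; |NQ| = 19.10 ✓; ∠(NQ, QV) = 90.00° ✓; |QV| = 27.40 ✓; ∠QVG = 58.90° ✓; |VG| = 8.401 ✓; ∠VGF = 110.2° ✓; |GF| = 21.20 ✓; ∠GFU = 50.70° ✓; |FU| = 9.300 ✓; ∠FUS = 93.20° ✓; |US| = 34.40 ✗.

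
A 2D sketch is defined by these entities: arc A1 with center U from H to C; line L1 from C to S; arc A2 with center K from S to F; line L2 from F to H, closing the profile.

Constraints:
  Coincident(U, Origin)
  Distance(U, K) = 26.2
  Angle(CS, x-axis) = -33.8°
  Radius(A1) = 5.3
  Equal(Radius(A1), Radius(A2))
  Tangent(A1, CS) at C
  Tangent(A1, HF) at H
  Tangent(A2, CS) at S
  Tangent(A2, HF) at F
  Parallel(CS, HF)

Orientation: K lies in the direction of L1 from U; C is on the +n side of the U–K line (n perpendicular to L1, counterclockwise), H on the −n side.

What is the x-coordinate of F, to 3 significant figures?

18.8

The slot axis is L1's direction at -33.8°, so u = (cos -33.8°, sin -33.8°) = (0.831, -0.556) and n = (−sin -33.8°, cos -33.8°) = (0.556, 0.831). U is at the origin and K lies 26.2 along u from U, so K = 26.2·u = (21.8, -14.6). Tangency of A1 to both parallel lines with radius 5.3 puts C and H at U ± 5.3·n: C = (2.95, 4.40), H = (-2.95, -4.40). Equal radii place S and F the same way about K: S = K + 5.3·n = (24.7, -10.2), F = K − 5.3·n = (18.8, -19.0). So F.x = 18.8.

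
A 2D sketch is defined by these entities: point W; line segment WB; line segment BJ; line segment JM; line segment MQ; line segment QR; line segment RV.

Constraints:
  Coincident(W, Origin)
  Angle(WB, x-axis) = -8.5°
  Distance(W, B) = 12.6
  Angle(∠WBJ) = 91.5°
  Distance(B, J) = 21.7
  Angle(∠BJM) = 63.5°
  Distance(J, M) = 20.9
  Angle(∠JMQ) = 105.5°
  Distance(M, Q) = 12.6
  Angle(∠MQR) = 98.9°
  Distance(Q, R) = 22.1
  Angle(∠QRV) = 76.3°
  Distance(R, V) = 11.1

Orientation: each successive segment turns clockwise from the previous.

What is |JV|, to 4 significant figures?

10.57

W is at the origin; WB runs at -8.5° with length 12.6, so B = (12.46, -1.862). ∠WBJ = 91.5° gives BJ at -97.00° from the x-axis; with |BJ| = 21.7, J = (9.817, -23.40). ∠BJM = 63.5° gives JM at 146.5° from the x-axis; with |JM| = 20.9, M = (-7.611, -11.87). ∠JMQ = 105.5° gives MQ at 72.00° from the x-axis; with |MQ| = 12.6, Q = (-3.718, 0.1181). ∠MQR = 98.9° gives QR at -9.100° from the x-axis; with |QR| = 22.1, R = (18.10, -3.377). ∠QRV = 76.3° gives RV at -112.8° from the x-axis; with |RV| = 11.1, V = (13.80, -13.61). Then |JV| = |V − J| = 10.57.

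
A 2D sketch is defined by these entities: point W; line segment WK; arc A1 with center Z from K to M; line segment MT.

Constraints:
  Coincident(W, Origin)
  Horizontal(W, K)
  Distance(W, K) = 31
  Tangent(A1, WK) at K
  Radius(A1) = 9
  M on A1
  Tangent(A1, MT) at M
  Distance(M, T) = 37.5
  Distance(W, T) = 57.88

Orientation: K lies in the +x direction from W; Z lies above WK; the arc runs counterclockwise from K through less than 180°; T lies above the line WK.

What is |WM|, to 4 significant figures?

41.24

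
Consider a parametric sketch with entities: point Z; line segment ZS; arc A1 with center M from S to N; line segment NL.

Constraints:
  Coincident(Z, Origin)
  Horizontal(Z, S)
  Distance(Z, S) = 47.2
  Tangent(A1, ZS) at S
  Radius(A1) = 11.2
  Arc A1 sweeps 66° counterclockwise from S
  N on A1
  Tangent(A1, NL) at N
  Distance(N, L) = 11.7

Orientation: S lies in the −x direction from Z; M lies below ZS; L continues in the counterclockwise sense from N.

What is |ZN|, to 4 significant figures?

57.81

Tangency of A1 to ZS means the radius MS is perpendicular to ZS, so M = S + (0, -11.2) = (-47.20, -11.20). On A1, S sits at bearing 90° from M; a 66° counterclockwise sweep puts N at bearing 156°, so N = M + 11.2·(cos 156°, sin 156°) = (-57.43, -6.645). Then |ZN| = |N − Z| = 57.81.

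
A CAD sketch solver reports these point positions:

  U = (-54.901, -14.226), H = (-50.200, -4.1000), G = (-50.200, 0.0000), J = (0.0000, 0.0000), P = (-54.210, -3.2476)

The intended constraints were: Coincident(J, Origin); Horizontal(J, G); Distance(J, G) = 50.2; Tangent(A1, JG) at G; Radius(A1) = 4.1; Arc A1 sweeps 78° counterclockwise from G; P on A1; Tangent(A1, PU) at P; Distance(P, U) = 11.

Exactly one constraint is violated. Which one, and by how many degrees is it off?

Tangent(A1, PU) at P — off by 8.40°.

J = (0.00, 0.00) ✓; J.y = 0.00, G.y = 0.00 ✓; |JG| = 50.20 ✓; ∠(HG, GJ) = 90.00° ✓; |HG| = 4.100 ✓; bearing(H→P) − bearing(H→G) = 78.00° ✓; |HP| = 4.100 ✓; ∠(HP, PU) = 81.60° ✗; |PU| = 11.00 ✓.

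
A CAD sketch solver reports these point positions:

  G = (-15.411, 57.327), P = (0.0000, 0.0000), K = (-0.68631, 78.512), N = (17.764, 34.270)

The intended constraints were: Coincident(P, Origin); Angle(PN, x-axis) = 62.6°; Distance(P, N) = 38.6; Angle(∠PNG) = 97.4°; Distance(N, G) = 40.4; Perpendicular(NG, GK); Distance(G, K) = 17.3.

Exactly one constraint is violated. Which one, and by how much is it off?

Distance(G, K) = 17.3 — off by 8.50.

P = (0.00, 0.00) ✓; PN at 62.60° ✓; |PN| = 38.60 ✓; ∠PNG = 97.40° ✓; |NG| = 40.40 ✓; ∠(NG, GK) = 90.00° ✓; |GK| = 25.80 ✗.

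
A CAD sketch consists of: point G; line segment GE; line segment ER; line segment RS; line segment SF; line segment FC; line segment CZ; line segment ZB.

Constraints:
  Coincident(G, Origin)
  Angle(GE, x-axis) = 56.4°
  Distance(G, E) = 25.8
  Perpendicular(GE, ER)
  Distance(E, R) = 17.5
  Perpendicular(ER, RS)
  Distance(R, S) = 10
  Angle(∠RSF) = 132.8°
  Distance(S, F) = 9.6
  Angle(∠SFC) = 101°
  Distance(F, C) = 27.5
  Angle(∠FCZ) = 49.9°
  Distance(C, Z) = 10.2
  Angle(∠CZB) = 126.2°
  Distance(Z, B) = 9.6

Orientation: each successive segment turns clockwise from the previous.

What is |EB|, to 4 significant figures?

6.844

∠FCZ = 49.9° gives CZ at -19.90° from the x-axis; with |CZ| = 10.2, Z = (13.94, 24.28). ∠CZB = 126.2° gives ZB at -73.70° from the x-axis; with |ZB| = 9.6, B = (16.63, 15.06). Then |EB| = |B − E| = 6.844.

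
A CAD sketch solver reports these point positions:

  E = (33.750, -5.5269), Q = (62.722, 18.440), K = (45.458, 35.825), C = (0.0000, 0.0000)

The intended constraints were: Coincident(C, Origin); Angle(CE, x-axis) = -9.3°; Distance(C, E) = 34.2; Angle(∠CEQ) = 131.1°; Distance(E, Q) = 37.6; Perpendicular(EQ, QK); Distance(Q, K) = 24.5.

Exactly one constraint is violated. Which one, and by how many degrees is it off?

Perpendicular(EQ, QK) — off by 5.20°.

C = (0.00, 0.00) ✓; CE at -9.300° ✓; |CE| = 34.20 ✓; ∠CEQ = 131.1° ✓; |EQ| = 37.60 ✓; ∠(EQ, QK) = 95.20° ✗; |QK| = 24.50 ✓.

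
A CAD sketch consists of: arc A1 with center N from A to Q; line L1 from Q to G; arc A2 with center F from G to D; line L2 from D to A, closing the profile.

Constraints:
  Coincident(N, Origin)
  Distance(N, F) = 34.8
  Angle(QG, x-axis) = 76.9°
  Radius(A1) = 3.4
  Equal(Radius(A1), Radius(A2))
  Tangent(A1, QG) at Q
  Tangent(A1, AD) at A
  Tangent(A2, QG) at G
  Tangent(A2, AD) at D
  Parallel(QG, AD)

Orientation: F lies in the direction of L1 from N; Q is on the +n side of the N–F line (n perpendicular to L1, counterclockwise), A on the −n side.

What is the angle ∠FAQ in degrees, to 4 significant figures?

84.42°

The slot axis is L1's direction at 76.9°, so u = (cos 76.9°, sin 76.9°) = (0.2267, 0.9740) and n = (−sin 76.9°, cos 76.9°) = (-0.9740, 0.2267). N is at the origin and F lies 34.8 along u from N, so F = 34.8·u = (7.887, 33.89). Tangency of A1 to both parallel lines with radius 3.4 puts Q and A at N ± 3.4·n: Q = (-3.312, 0.7706), A = (3.312, -0.7706). Then cos ∠FAQ = AF·AQ / (|AF||AQ|), giving 84.42°.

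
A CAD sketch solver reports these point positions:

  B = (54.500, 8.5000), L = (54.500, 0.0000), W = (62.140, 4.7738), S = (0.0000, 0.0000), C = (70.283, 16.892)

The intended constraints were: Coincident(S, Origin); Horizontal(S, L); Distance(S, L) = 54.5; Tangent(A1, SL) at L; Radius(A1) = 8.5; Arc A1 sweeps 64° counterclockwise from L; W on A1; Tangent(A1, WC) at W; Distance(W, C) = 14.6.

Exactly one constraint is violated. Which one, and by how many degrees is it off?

Tangent(A1, WC) at W — off by 7.90°.

S = (0.00, 0.00) ✓; S.y = 0.00, L.y = 0.00 ✓; |SL| = 54.50 ✓; ∠(BL, LS) = 90.00° ✓; |BL| = 8.500 ✓; bearing(B→W) − bearing(B→L) = 64.00° ✓; |BW| = 8.500 ✓; ∠(BW, WC) = 97.90° ✗; |WC| = 14.60 ✓.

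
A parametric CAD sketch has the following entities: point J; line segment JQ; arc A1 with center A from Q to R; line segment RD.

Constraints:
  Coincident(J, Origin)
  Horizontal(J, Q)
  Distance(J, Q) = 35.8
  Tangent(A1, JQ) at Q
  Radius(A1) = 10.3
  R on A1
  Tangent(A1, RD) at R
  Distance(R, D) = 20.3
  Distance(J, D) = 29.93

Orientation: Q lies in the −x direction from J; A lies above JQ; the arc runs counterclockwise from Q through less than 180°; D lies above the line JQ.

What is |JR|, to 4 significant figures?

27.15

J is at the origin; JQ is horizontal with |JQ| = 35.8 and Q on the −x side, so Q = (-35.80, 0.000). The tangent condition forces AQ to be normal to JQ, so A = Q + (0, 10.3) = (-35.80, 10.30). Since AR ⟂ RD (tangency), |AD| = √(10.3² + 20.3²) = 22.76 regardless of where R sits on A1. So D lies on both circle(J, 29.93) and circle(A, 22.76); the above-JQ intersection is D = (-17.71, 24.12). R is the foot of the tangent from D: R = (-26.52, 5.833).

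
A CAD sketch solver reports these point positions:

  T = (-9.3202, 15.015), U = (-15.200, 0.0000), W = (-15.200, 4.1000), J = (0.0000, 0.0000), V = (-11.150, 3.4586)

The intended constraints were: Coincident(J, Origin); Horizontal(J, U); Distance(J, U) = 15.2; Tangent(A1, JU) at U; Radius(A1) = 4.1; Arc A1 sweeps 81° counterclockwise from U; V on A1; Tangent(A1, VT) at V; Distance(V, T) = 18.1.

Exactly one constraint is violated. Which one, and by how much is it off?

Distance(V, T) = 18.1 — off by 6.40.

J = (0.00, 0.00) ✓; J.y = 0.00, U.y = 0.00 ✓; |JU| = 15.20 ✓; ∠(WU, UJ) = 90.00° ✓; |WU| = 4.100 ✓; bearing(W→V) − bearing(W→U) = 81.00° ✓; |WV| = 4.100 ✓; ∠(WV, VT) = 90.00° ✓; |VT| = 11.70 ✗.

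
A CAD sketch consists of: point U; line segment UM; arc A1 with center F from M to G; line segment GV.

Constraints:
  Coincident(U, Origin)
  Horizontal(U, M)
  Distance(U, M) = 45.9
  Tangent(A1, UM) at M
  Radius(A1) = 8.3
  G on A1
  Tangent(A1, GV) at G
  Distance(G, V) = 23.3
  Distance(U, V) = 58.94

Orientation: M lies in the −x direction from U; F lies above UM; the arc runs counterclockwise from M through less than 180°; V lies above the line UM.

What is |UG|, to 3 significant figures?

40.3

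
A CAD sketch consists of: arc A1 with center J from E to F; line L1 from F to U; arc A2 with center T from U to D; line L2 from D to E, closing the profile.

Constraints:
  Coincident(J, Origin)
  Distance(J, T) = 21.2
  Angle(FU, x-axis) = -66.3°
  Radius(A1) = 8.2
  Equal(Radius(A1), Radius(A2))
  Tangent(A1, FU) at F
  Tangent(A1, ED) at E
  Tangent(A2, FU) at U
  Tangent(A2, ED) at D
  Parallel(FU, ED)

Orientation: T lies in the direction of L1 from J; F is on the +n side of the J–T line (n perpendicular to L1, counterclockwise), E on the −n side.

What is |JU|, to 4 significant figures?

22.73

The slot axis is L1's direction at -66.3°, so u = (cos -66.3°, sin -66.3°) = (0.4019, -0.9157) and n = (−sin -66.3°, cos -66.3°) = (0.9157, 0.4019). J is at the origin and T lies 21.2 along u from J, so T = 21.2·u = (8.521, -19.41). Tangency of A1 to both parallel lines with radius 8.2 puts F and E at J ± 8.2·n: F = (7.508, 3.296), E = (-7.508, -3.296). Equal radii place U and D the same way about T: U = T + 8.2·n = (16.03, -16.12), D = T − 8.2·n = (1.013, -22.71). Then |JU| = |U − J| = 22.73.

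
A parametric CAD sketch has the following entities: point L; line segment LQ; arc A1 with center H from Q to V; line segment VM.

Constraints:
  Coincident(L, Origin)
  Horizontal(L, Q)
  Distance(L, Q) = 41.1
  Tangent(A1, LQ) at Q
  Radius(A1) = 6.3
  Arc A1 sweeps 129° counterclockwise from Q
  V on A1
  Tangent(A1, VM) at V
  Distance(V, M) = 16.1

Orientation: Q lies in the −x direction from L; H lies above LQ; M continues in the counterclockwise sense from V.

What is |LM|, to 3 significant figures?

51.6

L is at the origin; LQ is horizontal with |LQ| = 41.1 and Q on the −x side, so Q = (-41.1, 0.00). Since A1 is tangent to LQ there, HQ ⟂ LQ, so H = Q + (0, 6.3) = (-41.1, 6.30). On A1, Q sits at bearing -90° from H; a 129° counterclockwise sweep puts V at bearing 39°, so V = H + 6.3·(cos 39°, sin 39°) = (-36.2, 10.3). Tangency of A1 to VM means the radius HV is perpendicular to VM, so VM runs along (−sin 39°, cos 39°); with |VM| = 16.1, M = (-46.3, 22.8). Then |LM| = |M − L| = 51.6.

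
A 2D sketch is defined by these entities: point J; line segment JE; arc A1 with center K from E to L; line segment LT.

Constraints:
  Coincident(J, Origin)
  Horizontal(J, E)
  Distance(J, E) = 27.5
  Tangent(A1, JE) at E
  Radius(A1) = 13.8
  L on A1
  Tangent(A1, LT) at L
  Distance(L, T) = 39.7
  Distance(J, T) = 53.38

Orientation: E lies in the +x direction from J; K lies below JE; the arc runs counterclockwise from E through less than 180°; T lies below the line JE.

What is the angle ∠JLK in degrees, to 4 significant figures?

141.7°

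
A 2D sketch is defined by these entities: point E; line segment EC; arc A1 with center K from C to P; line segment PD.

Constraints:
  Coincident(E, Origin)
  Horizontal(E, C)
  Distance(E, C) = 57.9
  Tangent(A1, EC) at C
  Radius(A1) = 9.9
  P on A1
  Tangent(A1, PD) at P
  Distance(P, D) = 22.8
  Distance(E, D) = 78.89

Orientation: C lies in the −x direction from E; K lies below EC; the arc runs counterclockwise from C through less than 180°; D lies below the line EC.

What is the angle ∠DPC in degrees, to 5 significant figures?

142.20°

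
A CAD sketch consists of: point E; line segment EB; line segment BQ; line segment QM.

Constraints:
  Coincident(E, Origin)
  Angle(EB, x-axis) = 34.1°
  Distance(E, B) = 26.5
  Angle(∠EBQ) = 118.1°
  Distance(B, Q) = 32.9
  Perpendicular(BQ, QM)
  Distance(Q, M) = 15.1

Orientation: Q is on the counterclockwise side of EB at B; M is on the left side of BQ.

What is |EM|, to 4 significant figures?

46.13

E is at the origin; EB runs at 34.1° with length 26.5, so B = 26.5·(cos 34.1°, sin 34.1°) = (21.94, 14.86). ∠EBQ = 118.1°, so BQ runs at 34.1° + (180° − 118.1°) = 96.00° from the x-axis; with |BQ| = 32.9, Q = B + 32.9·(cos 96.00°, sin 96.00°) = (18.50, 47.58). BQ is perpendicular to QM; with |QM| = 15.1 on the left of BQ, M = Q + 15.1·(-0.9945, -0.1045) = (3.487, 46.00). Then |EM| = |M − E| = 46.13.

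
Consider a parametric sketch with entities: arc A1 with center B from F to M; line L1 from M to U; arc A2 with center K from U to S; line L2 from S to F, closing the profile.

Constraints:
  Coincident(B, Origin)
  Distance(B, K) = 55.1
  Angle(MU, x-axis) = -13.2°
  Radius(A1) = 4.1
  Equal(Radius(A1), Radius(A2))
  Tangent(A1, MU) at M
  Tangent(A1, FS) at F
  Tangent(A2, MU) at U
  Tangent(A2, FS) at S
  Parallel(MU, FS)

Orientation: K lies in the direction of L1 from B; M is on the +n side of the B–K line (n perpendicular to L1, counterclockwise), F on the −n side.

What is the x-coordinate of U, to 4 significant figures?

54.58

The slot axis is L1's direction at -13.2°, so u = (cos -13.2°, sin -13.2°) = (0.9736, -0.2284) and n = (−sin -13.2°, cos -13.2°) = (0.2284, 0.9736). B is at the origin and K lies 55.1 along u from B, so K = 55.1·u = (53.64, -12.58). Tangency of A1 to both parallel lines with radius 4.1 puts M and F at B ± 4.1·n: M = (0.9362, 3.992), F = (-0.9362, -3.992). Equal radii place U and S the same way about K: U = K + 4.1·n = (54.58, -8.590), S = K − 4.1·n = (52.71, -16.57). So U.x = 54.58.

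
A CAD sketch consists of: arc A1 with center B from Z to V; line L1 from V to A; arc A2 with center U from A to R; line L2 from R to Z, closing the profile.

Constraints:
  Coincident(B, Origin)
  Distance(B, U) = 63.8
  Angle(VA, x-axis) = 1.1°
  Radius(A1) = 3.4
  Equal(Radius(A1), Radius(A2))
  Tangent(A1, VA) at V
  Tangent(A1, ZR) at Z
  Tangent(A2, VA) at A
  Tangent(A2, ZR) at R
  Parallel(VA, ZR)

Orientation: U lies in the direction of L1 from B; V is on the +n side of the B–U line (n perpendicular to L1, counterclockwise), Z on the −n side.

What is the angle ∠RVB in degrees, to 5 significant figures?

83.916°

The slot axis is L1's direction at 1.1°, so u = (cos 1.1°, sin 1.1°) = (0.99982, 0.019197) and n = (−sin 1.1°, cos 1.1°) = (-0.019197, 0.99982). B is at the origin and U lies 63.8 along u from B, so U = 63.8·u = (63.788, 1.2248). Tangency of A1 to both parallel lines with radius 3.4 puts V and Z at B ± 3.4·n: V = (-0.065271, 3.3994), Z = (0.065271, -3.3994). Equal radii place A and R the same way about U: A = U + 3.4·n = (63.723, 4.6242), R = U − 3.4·n = (63.854, -2.1746). Then cos ∠RVB = VR·VB / (|VR||VB|), giving 83.916°.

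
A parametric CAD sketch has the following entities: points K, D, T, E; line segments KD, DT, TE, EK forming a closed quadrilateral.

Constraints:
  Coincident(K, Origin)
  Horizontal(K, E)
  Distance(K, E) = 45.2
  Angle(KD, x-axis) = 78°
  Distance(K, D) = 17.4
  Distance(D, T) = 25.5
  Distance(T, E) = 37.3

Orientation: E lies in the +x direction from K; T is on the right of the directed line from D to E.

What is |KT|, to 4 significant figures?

11.83

K is at the origin; K and E share the same y with |KE| = 45.2 and E in +x, so E = (45.2, 0). KD runs at 78.0° with |KD| = 17.4, so D = (3.618, 17.02). T is determined by |DT| = 25.5 and |TE| = 37.3 together: it lies at the intersection of circle(D, 25.5) and circle(E, 37.3). With |DE| = 44.93, the foot of the radical line on DE is 14.22 from D and the perpendicular offset is √(25.5² − 14.22²) = 21.17. Taking the right-of-DE solution: T = (8.759, -7.957).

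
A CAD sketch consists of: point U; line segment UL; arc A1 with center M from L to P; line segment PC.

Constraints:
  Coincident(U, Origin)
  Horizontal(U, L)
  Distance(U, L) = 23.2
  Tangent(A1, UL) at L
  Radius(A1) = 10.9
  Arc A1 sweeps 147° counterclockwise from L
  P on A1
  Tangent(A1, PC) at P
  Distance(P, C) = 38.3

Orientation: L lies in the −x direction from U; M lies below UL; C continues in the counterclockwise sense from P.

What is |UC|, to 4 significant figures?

41.01

On A1, L sits at bearing 90° from M; a 147° counterclockwise sweep puts P at bearing 237°, so P = M + 10.9·(cos 237°, sin 237°) = (-29.14, -20.04). A1 meets PC tangentially, so MP is at right angles to PC, so PC runs along (−sin 237°, cos 237°); with |PC| = 38.3, C = (2.985, -40.90). Then |UC| = |C − U| = 41.01.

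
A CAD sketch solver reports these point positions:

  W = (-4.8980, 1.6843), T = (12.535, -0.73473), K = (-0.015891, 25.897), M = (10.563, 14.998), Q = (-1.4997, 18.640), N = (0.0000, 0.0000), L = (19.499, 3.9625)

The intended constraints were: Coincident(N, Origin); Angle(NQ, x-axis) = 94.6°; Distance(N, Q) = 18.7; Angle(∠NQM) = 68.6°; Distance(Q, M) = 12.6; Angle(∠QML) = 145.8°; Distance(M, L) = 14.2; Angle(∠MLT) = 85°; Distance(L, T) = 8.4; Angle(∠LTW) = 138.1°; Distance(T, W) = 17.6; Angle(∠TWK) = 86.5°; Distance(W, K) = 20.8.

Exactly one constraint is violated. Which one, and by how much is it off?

Distance(W, K) = 20.8 — off by 3.90.

N = (0.00, 0.00) ✓; NQ at 94.60° ✓; |NQ| = 18.70 ✓; ∠NQM = 68.60° ✓; |QM| = 12.60 ✓; ∠QML = 145.8° ✓; |ML| = 14.20 ✓; ∠MLT = 85.00° ✓; |LT| = 8.400 ✓; ∠LTW = 138.1° ✓; |TW| = 17.60 ✓; ∠TWK = 86.50° ✓; |WK| = 24.70 ✗.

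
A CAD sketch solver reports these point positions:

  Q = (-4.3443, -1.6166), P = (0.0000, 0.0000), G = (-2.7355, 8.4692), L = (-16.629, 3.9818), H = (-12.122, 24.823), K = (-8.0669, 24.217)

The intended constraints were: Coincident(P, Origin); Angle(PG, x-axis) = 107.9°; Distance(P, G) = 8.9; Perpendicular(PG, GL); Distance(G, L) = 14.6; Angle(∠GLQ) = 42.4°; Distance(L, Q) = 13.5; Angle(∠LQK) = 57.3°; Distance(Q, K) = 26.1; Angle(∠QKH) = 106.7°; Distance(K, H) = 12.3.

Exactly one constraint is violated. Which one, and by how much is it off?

Distance(K, H) = 12.3 — off by 8.20.

P = (0.00, 0.00) ✓; PG at 107.9° ✓; |PG| = 8.900 ✓; ∠(PG, GL) = 90.00° ✓; |GL| = 14.60 ✓; ∠GLQ = 42.40° ✓; |LQ| = 13.50 ✓; ∠LQK = 57.30° ✓; |QK| = 26.10 ✓; ∠QKH = 106.7° ✓; |KH| = 4.100 ✗.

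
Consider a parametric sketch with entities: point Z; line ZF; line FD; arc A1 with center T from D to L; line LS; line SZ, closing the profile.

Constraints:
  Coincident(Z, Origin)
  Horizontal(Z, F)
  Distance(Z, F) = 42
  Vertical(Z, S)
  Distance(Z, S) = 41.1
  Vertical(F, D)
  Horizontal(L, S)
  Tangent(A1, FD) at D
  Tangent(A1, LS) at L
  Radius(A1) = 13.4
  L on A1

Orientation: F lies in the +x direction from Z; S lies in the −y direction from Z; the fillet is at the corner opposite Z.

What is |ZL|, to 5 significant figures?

50.072

The virtual corner opposite Z is at (42.000, -41.100). The tangent condition forces TD to be normal to FD and since A1 is tangent to LS there, TL ⟂ LS, with radius 13.4, so the center T sits 13.4 in from both sides at T = (28.600, -27.700). That places the tangent points at D = (42.000, -27.700) on FD and L = (28.600, -41.100) on LS. Then |ZL| = |L − Z| = 50.072.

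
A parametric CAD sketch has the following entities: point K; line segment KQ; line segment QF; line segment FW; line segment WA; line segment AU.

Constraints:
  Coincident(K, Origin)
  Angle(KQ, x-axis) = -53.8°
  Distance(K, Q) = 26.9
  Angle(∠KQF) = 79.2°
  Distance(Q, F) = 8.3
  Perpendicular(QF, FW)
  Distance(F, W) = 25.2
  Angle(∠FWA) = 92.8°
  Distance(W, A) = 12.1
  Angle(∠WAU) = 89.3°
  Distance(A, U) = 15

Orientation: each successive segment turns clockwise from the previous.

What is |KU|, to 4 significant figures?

18.22

K is at the origin; KQ runs at -53.8° with length 26.9, so Q = (15.89, -21.71). ∠KQF = 79.2° gives QF at -154.6° from the x-axis; with |QF| = 8.3, F = (8.390, -25.27). QF is perpendicular to FW, so FW runs at 115.4°; with |FW| = 25.2, W = (-2.420, -2.503). ∠FWA = 92.8° gives WA at 28.20° from the x-axis; with |WA| = 12.1, A = (8.244, 3.215). ∠WAU = 89.3° gives AU at -62.50° from the x-axis; with |AU| = 15.0, U = (15.17, -10.09). Then |KU| = |U − K| = 18.22.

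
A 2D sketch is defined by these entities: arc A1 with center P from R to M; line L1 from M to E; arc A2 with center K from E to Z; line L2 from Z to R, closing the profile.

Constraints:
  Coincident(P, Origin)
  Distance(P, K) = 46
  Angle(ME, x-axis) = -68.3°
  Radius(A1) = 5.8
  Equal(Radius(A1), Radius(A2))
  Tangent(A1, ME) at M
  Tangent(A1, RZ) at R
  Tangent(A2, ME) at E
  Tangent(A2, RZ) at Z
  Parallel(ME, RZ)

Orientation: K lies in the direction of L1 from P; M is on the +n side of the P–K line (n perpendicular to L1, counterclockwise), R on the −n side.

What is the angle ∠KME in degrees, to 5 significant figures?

7.1863°

Tangency of A1 to both parallel lines with radius 5.8 puts M and R at P ± 5.8·n: M = (5.3890, 2.1445), R = (-5.3890, -2.1445). Equal radii place E and Z the same way about K: E = K + 5.8·n = (22.397, -40.596), Z = K − 5.8·n = (11.619, -44.885). Then cos ∠KME = MK·ME / (|MK||ME|), giving 7.1863°.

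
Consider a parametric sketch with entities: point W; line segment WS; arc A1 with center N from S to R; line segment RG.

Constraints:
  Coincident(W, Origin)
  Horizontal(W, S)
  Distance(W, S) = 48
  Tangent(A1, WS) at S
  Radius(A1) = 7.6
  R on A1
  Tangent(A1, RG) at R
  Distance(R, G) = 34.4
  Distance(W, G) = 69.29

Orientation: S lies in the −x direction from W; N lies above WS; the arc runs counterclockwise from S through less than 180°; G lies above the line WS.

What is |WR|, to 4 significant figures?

42.42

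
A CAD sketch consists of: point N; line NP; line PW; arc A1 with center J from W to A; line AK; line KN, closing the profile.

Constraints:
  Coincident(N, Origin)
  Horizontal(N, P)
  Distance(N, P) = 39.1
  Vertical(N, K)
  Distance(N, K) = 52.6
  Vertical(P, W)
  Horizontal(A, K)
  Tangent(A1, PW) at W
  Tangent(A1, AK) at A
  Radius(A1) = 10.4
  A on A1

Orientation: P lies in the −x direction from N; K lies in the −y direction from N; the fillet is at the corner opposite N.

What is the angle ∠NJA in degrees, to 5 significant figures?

145.78°

N is at the origin; NP is horizontal with |NP| = 39.1 and P on the −x side, so P = (-39.100, 0.0000). N and K share the same x with |NK| = 52.6 and K on the −y side, so K = (0.0000, -52.600). The virtual corner opposite N is at (-39.100, -52.600). A1 meets PW tangentially, so JW is at right angles to PW and A1 meets AK tangentially, so JA is at right angles to AK, with radius 10.4, so the center J sits 10.4 in from both sides at J = (-28.700, -42.200). That places the tangent points at W = (-39.100, -42.200) on PW and A = (-28.700, -52.600) on AK. Then cos ∠NJA = JN·JA / (|JN||JA|), giving 145.78°.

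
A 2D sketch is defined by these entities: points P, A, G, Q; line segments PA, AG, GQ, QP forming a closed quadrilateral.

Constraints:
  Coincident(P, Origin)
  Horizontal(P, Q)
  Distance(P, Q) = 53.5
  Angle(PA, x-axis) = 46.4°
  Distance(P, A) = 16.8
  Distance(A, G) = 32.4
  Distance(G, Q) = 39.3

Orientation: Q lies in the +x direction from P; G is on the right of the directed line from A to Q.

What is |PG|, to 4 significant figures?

27.28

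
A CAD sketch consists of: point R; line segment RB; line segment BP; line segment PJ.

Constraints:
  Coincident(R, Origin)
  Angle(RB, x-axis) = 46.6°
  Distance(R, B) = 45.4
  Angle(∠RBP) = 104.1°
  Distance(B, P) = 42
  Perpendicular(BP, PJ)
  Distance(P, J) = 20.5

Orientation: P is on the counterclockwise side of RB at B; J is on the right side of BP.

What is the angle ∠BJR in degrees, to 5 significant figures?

24.555°

R is at the origin; RB runs at 46.6° with length 45.4, so B = 45.4·(cos 46.6°, sin 46.6°) = (31.194, 32.986). ∠RBP = 104.1°, so BP runs at 46.6° + (180° − 104.1°) = 122.50° from the x-axis; with |BP| = 42.0, P = B + 42.0·(cos 122.50°, sin 122.50°) = (8.6272, 68.409). The perpendicularity gives PJ at right angles to BP; with |PJ| = 20.5 on the right of BP, J = P + 20.5·(0.84339, 0.53730) = (25.917, 79.424). Then cos ∠BJR = JB·JR / (|JB||JR|), giving 24.555°.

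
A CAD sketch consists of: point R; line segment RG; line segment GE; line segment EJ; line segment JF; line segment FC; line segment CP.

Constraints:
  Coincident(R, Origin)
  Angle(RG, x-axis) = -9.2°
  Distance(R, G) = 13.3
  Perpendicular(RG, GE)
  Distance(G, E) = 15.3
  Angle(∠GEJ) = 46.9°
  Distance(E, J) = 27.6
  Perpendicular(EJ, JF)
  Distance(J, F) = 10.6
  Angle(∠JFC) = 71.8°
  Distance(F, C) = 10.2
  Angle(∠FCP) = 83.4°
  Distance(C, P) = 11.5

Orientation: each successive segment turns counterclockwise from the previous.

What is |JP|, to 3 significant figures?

5.73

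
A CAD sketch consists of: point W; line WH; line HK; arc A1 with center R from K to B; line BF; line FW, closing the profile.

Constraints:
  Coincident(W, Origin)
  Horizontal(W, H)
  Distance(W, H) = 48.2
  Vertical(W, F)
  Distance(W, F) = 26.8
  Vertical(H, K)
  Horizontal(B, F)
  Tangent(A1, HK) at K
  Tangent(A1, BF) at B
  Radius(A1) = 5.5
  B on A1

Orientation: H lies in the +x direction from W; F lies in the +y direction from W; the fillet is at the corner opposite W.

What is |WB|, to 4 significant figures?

50.41

The virtual corner opposite W is at (48.20, 26.80). Since A1 is tangent to HK there, RK ⟂ HK and the tangent condition forces RB to be normal to BF, with radius 5.5, so the center R sits 5.5 in from both sides at R = (42.70, 21.30). That places the tangent points at K = (48.20, 21.30) on HK and B = (42.70, 26.80) on BF. Then |WB| = |B − W| = 50.41.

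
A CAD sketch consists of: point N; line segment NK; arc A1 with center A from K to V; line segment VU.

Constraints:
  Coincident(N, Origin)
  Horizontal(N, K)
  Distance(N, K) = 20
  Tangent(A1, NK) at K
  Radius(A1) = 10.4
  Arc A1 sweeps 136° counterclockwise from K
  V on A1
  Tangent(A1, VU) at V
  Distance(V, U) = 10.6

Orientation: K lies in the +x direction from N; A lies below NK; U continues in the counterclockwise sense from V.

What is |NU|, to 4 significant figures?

32.46

N is at the origin; NK is horizontal with |NK| = 20.0 and K on the +x side, so K = (20.00, 0.000). Since A1 is tangent to NK there, AK ⟂ NK, so A = K + (0, -10.4) = (20.00, -10.40). On A1, K sits at bearing 90° from A; a 136° counterclockwise sweep puts V at bearing 226°, so V = A + 10.4·(cos 226°, sin 226°) = (12.78, -17.88). The tangent condition forces AV to be normal to VU, so VU runs along (−sin 226°, cos 226°); with |VU| = 10.6, U = (20.40, -25.24). Then |NU| = |U − N| = 32.46.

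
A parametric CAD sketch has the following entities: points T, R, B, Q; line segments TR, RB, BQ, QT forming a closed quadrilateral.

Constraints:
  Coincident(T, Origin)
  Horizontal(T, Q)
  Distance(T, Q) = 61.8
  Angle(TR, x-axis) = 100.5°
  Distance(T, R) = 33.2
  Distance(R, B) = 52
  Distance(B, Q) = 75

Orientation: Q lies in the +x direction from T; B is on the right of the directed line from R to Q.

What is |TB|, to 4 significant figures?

21.94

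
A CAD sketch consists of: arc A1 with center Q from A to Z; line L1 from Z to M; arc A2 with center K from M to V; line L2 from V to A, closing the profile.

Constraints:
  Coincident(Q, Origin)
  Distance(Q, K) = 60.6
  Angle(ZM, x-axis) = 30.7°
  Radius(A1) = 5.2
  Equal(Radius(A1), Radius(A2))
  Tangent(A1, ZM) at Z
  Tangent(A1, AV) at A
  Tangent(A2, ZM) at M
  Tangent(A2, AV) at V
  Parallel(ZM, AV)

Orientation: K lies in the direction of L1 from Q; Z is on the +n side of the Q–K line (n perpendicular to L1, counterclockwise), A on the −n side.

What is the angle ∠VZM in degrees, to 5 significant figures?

9.7381°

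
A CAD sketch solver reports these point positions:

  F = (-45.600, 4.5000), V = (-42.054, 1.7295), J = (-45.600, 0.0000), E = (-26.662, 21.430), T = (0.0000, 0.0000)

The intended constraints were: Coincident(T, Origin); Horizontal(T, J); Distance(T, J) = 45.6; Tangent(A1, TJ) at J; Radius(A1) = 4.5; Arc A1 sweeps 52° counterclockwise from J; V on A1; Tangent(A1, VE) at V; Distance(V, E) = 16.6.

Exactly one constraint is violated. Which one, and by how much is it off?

Distance(V, E) = 16.6 — off by 8.40.

T = (0.00, 0.00) ✓; T.y = 0.00, J.y = 0.00 ✓; |TJ| = 45.60 ✓; ∠(FJ, JT) = 90.00° ✓; |FJ| = 4.500 ✓; bearing(F→V) − bearing(F→J) = 52.00° ✓; |FV| = 4.500 ✓; ∠(FV, VE) = 90.00° ✓; |VE| = 25.00 ✗.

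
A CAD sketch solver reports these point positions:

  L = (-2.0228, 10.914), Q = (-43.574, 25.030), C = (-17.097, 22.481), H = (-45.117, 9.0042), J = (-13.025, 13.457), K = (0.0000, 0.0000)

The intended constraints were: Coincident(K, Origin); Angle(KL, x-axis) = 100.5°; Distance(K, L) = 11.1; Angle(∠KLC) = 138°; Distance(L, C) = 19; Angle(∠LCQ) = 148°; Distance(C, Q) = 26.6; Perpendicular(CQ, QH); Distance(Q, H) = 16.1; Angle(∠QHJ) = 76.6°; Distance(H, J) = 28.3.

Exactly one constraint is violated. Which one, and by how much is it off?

Distance(H, J) = 28.3 — off by 4.10.

K = (0.00, 0.00) ✓; KL at 100.5° ✓; |KL| = 11.10 ✓; ∠KLC = 138.0° ✓; |LC| = 19.00 ✓; ∠LCQ = 148.0° ✓; |CQ| = 26.60 ✓; ∠(CQ, QH) = 90.00° ✓; |QH| = 16.10 ✓; ∠QHJ = 76.60° ✓; |HJ| = 32.40 ✗.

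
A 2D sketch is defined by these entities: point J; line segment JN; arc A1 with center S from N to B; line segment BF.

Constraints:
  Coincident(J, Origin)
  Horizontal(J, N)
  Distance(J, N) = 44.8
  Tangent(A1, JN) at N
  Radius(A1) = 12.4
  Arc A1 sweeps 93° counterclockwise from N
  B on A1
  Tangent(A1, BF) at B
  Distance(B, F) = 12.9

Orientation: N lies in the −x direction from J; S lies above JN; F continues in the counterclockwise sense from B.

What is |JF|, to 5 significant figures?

42.042

On A1, N sits at bearing -90° from S; a 93° counterclockwise sweep puts B at bearing 3°, so B = S + 12.4·(cos 3°, sin 3°) = (-32.417, 13.049). A1 meets BF tangentially, so SB is at right angles to BF, so BF runs along (−sin 3°, cos 3°); with |BF| = 12.9, F = (-33.092, 25.931). Then |JF| = |F − J| = 42.042.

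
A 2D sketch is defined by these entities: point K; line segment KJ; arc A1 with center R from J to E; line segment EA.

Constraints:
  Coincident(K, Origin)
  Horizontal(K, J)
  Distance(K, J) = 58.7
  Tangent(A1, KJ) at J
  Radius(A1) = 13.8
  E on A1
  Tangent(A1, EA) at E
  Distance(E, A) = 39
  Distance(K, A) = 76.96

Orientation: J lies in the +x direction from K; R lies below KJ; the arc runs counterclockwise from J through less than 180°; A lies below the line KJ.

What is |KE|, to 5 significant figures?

48.292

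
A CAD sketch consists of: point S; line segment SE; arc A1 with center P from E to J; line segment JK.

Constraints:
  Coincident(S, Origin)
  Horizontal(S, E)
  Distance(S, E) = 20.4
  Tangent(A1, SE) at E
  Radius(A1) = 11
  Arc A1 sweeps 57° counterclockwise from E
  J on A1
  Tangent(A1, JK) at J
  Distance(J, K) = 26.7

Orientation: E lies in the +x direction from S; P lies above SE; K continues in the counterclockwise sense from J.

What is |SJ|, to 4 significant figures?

30.05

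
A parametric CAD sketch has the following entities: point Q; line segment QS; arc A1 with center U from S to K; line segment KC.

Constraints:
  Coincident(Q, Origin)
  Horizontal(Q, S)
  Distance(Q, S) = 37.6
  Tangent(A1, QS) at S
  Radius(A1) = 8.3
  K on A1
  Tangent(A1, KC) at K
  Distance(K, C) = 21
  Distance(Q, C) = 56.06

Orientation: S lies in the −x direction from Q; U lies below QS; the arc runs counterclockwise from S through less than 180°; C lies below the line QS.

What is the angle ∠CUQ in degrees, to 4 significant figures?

131.4°

Checks: Q = (0.00, 0.00) ✓; |UK| = 8.300 ✓; ∠(UK, KC) = 90.00° ✓; |KC| = 21.00 ✓; |QC| = 56.06 ✓.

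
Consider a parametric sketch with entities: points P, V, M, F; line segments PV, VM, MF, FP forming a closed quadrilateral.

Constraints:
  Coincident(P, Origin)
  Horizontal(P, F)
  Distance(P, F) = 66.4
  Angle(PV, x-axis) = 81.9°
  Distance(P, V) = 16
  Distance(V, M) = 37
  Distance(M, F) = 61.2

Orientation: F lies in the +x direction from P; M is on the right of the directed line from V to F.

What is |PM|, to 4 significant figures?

22.37

P is at the origin; PF is horizontal with |PF| = 66.4 and F in +x, so F = (66.4, 0). PV runs at 81.9° with |PV| = 16.0, so V = (2.254, 15.84). M is determined by |VM| = 37.0 and |MF| = 61.2 together: it lies at the intersection of circle(V, 37.0) and circle(F, 61.2). With |VF| = 66.07, the foot of the radical line on VF is 15.05 from V and the perpendicular offset is √(37.0² − 15.05²) = 33.80. Taking the right-of-VF solution: M = (8.765, -20.58).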